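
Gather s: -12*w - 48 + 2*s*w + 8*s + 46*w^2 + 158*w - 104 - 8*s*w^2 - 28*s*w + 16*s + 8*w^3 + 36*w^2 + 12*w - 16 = s*(-8*w^2 - 26*w + 24) + 8*w^3 + 82*w^2 + 158*w - 168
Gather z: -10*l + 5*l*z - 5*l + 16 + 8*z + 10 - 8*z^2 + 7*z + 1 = -15*l - 8*z^2 + z*(5*l + 15) + 27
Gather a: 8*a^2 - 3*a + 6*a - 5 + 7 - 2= 8*a^2 + 3*a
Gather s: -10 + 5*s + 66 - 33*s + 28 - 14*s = 84 - 42*s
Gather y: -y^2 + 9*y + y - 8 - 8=-y^2 + 10*y - 16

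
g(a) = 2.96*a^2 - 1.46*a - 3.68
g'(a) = 5.92*a - 1.46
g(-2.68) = 21.49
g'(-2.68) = -17.33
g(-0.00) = -3.68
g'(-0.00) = -1.46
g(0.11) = -3.80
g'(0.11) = -0.81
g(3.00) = 18.58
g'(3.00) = 16.30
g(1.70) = 2.39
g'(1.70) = 8.60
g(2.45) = 10.51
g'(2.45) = 13.04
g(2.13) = 6.64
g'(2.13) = 11.15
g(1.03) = -2.04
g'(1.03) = 4.64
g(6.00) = 94.12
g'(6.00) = 34.06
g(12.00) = 405.04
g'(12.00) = 69.58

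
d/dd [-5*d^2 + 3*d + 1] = 3 - 10*d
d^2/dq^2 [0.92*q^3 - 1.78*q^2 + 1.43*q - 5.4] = 5.52*q - 3.56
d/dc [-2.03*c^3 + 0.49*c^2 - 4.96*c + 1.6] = -6.09*c^2 + 0.98*c - 4.96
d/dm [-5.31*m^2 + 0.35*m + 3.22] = 0.35 - 10.62*m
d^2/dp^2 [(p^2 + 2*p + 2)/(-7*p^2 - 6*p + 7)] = 2*(-56*p^3 - 441*p^2 - 546*p - 303)/(343*p^6 + 882*p^5 - 273*p^4 - 1548*p^3 + 273*p^2 + 882*p - 343)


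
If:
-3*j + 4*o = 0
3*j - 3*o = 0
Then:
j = 0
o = 0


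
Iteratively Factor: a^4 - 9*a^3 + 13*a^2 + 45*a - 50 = (a - 1)*(a^3 - 8*a^2 + 5*a + 50) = (a - 1)*(a + 2)*(a^2 - 10*a + 25) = (a - 5)*(a - 1)*(a + 2)*(a - 5)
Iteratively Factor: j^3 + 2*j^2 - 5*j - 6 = (j - 2)*(j^2 + 4*j + 3) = (j - 2)*(j + 1)*(j + 3)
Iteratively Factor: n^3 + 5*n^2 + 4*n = (n)*(n^2 + 5*n + 4) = n*(n + 1)*(n + 4)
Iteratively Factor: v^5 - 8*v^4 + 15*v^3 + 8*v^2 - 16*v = (v - 1)*(v^4 - 7*v^3 + 8*v^2 + 16*v) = (v - 4)*(v - 1)*(v^3 - 3*v^2 - 4*v) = (v - 4)*(v - 1)*(v + 1)*(v^2 - 4*v) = (v - 4)^2*(v - 1)*(v + 1)*(v)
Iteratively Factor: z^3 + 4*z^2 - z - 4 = (z - 1)*(z^2 + 5*z + 4) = (z - 1)*(z + 1)*(z + 4)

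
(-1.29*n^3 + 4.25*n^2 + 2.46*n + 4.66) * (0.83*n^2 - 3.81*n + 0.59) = -1.0707*n^5 + 8.4424*n^4 - 14.9118*n^3 - 2.9973*n^2 - 16.3032*n + 2.7494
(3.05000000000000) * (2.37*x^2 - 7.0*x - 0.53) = 7.2285*x^2 - 21.35*x - 1.6165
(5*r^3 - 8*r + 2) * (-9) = -45*r^3 + 72*r - 18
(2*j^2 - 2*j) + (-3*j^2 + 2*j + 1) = 1 - j^2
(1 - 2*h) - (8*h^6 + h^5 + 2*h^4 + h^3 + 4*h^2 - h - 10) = -8*h^6 - h^5 - 2*h^4 - h^3 - 4*h^2 - h + 11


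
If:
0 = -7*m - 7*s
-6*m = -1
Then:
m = 1/6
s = -1/6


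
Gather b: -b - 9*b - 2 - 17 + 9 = -10*b - 10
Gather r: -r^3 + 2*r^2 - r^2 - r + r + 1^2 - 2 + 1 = -r^3 + r^2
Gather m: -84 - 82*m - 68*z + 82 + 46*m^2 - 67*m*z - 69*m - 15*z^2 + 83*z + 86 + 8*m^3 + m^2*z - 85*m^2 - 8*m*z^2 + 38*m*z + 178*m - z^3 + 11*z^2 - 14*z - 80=8*m^3 + m^2*(z - 39) + m*(-8*z^2 - 29*z + 27) - z^3 - 4*z^2 + z + 4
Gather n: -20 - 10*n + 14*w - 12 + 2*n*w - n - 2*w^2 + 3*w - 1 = n*(2*w - 11) - 2*w^2 + 17*w - 33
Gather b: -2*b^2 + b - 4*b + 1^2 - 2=-2*b^2 - 3*b - 1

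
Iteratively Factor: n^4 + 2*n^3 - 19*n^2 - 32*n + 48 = (n + 4)*(n^3 - 2*n^2 - 11*n + 12) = (n - 4)*(n + 4)*(n^2 + 2*n - 3) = (n - 4)*(n - 1)*(n + 4)*(n + 3)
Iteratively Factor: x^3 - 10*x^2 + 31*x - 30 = (x - 5)*(x^2 - 5*x + 6) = (x - 5)*(x - 2)*(x - 3)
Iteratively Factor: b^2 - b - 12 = (b - 4)*(b + 3)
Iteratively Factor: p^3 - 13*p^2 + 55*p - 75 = (p - 3)*(p^2 - 10*p + 25) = (p - 5)*(p - 3)*(p - 5)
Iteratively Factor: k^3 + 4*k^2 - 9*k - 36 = (k + 3)*(k^2 + k - 12) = (k + 3)*(k + 4)*(k - 3)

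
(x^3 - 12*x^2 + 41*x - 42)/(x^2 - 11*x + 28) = (x^2 - 5*x + 6)/(x - 4)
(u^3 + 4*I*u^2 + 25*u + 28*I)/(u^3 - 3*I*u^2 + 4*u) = (u + 7*I)/u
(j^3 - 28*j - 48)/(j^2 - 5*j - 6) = (j^2 + 6*j + 8)/(j + 1)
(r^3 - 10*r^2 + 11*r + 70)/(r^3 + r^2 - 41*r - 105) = (r^2 - 3*r - 10)/(r^2 + 8*r + 15)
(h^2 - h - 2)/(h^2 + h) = (h - 2)/h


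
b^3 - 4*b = b*(b - 2)*(b + 2)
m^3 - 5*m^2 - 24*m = m*(m - 8)*(m + 3)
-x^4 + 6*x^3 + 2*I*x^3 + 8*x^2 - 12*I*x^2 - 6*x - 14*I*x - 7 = (x - 7)*(x - I)*(I*x + 1)*(I*x + I)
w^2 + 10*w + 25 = (w + 5)^2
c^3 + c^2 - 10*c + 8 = (c - 2)*(c - 1)*(c + 4)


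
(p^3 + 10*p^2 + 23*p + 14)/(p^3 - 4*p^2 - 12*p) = (p^2 + 8*p + 7)/(p*(p - 6))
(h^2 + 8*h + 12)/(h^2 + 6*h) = (h + 2)/h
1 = 1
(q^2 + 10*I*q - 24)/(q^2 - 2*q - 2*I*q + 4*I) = (q^2 + 10*I*q - 24)/(q^2 - 2*q - 2*I*q + 4*I)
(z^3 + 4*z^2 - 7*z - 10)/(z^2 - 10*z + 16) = (z^2 + 6*z + 5)/(z - 8)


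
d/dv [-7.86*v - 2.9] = -7.86000000000000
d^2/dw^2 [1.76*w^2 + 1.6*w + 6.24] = 3.52000000000000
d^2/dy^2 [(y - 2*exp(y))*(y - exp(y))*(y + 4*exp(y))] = y^2*exp(y) - 40*y*exp(2*y) + 4*y*exp(y) + 6*y + 72*exp(3*y) - 40*exp(2*y) + 2*exp(y)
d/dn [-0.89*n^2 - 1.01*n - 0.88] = -1.78*n - 1.01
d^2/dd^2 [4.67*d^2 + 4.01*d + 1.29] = 9.34000000000000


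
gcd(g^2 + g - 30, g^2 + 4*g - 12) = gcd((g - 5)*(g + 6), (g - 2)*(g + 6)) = g + 6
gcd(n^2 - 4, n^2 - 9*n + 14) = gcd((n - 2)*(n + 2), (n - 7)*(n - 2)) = n - 2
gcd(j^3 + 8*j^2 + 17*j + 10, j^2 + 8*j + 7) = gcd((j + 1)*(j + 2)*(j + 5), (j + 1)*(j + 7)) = j + 1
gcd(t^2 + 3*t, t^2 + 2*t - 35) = 1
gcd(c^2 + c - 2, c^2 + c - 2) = c^2 + c - 2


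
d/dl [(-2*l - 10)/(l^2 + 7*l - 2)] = 2*(l^2 + 10*l + 37)/(l^4 + 14*l^3 + 45*l^2 - 28*l + 4)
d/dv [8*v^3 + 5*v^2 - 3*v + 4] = 24*v^2 + 10*v - 3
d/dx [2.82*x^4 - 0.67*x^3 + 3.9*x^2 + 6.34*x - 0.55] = 11.28*x^3 - 2.01*x^2 + 7.8*x + 6.34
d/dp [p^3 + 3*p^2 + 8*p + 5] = 3*p^2 + 6*p + 8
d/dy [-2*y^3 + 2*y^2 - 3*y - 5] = -6*y^2 + 4*y - 3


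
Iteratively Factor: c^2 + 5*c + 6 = (c + 3)*(c + 2)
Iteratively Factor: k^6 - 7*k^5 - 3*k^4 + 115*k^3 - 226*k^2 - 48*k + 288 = (k - 4)*(k^5 - 3*k^4 - 15*k^3 + 55*k^2 - 6*k - 72) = (k - 4)*(k + 4)*(k^4 - 7*k^3 + 13*k^2 + 3*k - 18) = (k - 4)*(k + 1)*(k + 4)*(k^3 - 8*k^2 + 21*k - 18) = (k - 4)*(k - 3)*(k + 1)*(k + 4)*(k^2 - 5*k + 6) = (k - 4)*(k - 3)^2*(k + 1)*(k + 4)*(k - 2)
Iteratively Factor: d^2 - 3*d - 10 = (d - 5)*(d + 2)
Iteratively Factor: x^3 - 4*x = (x)*(x^2 - 4) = x*(x + 2)*(x - 2)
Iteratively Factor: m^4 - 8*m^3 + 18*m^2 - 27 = (m - 3)*(m^3 - 5*m^2 + 3*m + 9) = (m - 3)^2*(m^2 - 2*m - 3) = (m - 3)^3*(m + 1)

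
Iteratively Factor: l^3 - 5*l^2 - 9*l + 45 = (l + 3)*(l^2 - 8*l + 15) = (l - 3)*(l + 3)*(l - 5)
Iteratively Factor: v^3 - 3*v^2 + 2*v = (v)*(v^2 - 3*v + 2) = v*(v - 2)*(v - 1)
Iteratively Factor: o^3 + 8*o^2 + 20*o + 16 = (o + 2)*(o^2 + 6*o + 8) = (o + 2)^2*(o + 4)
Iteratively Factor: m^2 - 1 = (m + 1)*(m - 1)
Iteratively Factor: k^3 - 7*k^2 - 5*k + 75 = (k - 5)*(k^2 - 2*k - 15) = (k - 5)^2*(k + 3)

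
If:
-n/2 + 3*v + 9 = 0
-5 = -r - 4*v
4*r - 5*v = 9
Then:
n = 148/7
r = 61/21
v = 11/21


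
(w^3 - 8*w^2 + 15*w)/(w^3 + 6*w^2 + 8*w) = (w^2 - 8*w + 15)/(w^2 + 6*w + 8)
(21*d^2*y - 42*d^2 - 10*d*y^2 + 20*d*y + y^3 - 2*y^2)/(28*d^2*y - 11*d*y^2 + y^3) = (-3*d*y + 6*d + y^2 - 2*y)/(y*(-4*d + y))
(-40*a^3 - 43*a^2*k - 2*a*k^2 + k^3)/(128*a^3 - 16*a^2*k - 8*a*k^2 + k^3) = (-5*a^2 - 6*a*k - k^2)/(16*a^2 - k^2)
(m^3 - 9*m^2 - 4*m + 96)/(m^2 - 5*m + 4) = (m^2 - 5*m - 24)/(m - 1)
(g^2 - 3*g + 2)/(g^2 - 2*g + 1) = (g - 2)/(g - 1)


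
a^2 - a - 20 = (a - 5)*(a + 4)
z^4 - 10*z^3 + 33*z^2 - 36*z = z*(z - 4)*(z - 3)^2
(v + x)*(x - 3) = v*x - 3*v + x^2 - 3*x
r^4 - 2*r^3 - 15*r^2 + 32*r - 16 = (r - 4)*(r - 1)^2*(r + 4)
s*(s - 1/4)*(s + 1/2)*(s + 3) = s^4 + 13*s^3/4 + 5*s^2/8 - 3*s/8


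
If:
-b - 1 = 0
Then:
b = -1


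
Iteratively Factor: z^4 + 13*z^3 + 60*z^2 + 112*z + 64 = (z + 4)*(z^3 + 9*z^2 + 24*z + 16) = (z + 1)*(z + 4)*(z^2 + 8*z + 16) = (z + 1)*(z + 4)^2*(z + 4)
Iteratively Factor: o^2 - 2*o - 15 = (o - 5)*(o + 3)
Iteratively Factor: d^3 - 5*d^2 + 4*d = (d - 4)*(d^2 - d) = (d - 4)*(d - 1)*(d)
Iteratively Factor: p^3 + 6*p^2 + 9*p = (p + 3)*(p^2 + 3*p) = (p + 3)^2*(p)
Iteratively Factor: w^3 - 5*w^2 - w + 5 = (w - 1)*(w^2 - 4*w - 5) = (w - 1)*(w + 1)*(w - 5)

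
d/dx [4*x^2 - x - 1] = 8*x - 1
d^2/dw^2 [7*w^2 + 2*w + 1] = 14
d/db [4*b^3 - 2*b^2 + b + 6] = 12*b^2 - 4*b + 1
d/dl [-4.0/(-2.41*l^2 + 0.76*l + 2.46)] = (3.04 - 19.28*l)/(-2.41*l^2 + 0.76*l + 2.46)^2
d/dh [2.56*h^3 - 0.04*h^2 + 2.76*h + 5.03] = 7.68*h^2 - 0.08*h + 2.76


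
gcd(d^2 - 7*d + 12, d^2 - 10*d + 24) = d - 4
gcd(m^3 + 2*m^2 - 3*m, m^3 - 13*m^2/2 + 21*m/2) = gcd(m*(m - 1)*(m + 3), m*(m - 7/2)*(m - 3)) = m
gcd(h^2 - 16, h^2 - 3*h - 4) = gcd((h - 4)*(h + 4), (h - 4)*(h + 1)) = h - 4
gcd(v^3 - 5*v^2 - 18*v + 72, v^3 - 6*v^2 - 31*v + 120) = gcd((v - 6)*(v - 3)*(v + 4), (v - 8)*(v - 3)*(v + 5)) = v - 3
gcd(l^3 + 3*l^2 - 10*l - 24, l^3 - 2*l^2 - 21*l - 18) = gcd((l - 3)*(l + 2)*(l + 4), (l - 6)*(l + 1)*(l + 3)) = 1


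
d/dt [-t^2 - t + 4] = -2*t - 1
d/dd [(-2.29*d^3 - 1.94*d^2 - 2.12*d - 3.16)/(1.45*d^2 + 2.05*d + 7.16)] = (-3.3205*d^4 - 9.389*d^3 - 50.0922*d^2 - 18.6168*d - 8.7012)/(2.1025*d^4 + 5.945*d^3 + 24.9665*d^2 + 29.356*d + 51.2656)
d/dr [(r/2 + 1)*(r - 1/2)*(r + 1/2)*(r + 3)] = 2*r^3 + 15*r^2/2 + 23*r/4 - 5/8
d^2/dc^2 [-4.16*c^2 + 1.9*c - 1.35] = -8.32000000000000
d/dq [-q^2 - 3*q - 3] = -2*q - 3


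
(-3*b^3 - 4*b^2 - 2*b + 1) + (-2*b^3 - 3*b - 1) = -5*b^3 - 4*b^2 - 5*b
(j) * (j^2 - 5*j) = j^3 - 5*j^2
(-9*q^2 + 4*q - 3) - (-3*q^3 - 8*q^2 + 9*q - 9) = 3*q^3 - q^2 - 5*q + 6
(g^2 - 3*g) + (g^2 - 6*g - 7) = 2*g^2 - 9*g - 7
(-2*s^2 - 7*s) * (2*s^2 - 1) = -4*s^4 - 14*s^3 + 2*s^2 + 7*s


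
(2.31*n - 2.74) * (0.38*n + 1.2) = 0.8778*n^2 + 1.7308*n - 3.288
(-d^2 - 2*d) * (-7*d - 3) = 7*d^3 + 17*d^2 + 6*d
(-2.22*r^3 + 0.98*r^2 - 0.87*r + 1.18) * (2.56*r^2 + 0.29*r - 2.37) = -5.6832*r^5 + 1.865*r^4 + 3.3184*r^3 + 0.4459*r^2 + 2.4041*r - 2.7966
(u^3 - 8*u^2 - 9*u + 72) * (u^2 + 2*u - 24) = u^5 - 6*u^4 - 49*u^3 + 246*u^2 + 360*u - 1728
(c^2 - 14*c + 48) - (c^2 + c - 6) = 54 - 15*c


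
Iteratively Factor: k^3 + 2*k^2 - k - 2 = (k + 2)*(k^2 - 1) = (k - 1)*(k + 2)*(k + 1)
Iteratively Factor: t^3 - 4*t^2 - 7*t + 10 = (t + 2)*(t^2 - 6*t + 5) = (t - 1)*(t + 2)*(t - 5)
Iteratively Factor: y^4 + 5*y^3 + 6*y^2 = (y)*(y^3 + 5*y^2 + 6*y) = y^2*(y^2 + 5*y + 6) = y^2*(y + 2)*(y + 3)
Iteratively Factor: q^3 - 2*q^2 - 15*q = (q + 3)*(q^2 - 5*q) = q*(q + 3)*(q - 5)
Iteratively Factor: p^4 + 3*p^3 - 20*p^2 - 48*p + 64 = (p + 4)*(p^3 - p^2 - 16*p + 16) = (p - 1)*(p + 4)*(p^2 - 16) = (p - 1)*(p + 4)^2*(p - 4)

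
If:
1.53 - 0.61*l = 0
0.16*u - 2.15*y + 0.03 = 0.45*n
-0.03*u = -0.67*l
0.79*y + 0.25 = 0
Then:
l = 2.51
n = 21.50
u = 56.02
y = -0.32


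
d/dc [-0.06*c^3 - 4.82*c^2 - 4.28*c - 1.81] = -0.18*c^2 - 9.64*c - 4.28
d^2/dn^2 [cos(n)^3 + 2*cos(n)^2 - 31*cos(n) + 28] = 121*cos(n)/4 - 4*cos(2*n) - 9*cos(3*n)/4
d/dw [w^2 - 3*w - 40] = 2*w - 3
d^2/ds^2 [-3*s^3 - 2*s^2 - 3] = -18*s - 4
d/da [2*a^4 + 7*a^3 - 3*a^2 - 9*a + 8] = 8*a^3 + 21*a^2 - 6*a - 9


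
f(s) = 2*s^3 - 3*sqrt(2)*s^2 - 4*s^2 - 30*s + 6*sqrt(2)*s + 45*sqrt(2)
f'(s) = 6*s^2 - 6*sqrt(2)*s - 8*s - 30 + 6*sqrt(2)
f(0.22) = 58.53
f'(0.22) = -24.85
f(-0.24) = 68.30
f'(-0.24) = -17.21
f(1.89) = 7.04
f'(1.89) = -31.24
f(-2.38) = 41.19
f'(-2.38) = 51.71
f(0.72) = 44.62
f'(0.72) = -30.27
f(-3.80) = -83.37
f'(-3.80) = 127.77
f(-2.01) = 57.34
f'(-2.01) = 35.86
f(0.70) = 45.23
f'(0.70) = -30.11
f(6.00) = 69.82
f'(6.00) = 95.57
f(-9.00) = -1868.38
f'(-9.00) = 612.85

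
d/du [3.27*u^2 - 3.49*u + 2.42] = 6.54*u - 3.49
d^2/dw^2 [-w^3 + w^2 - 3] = 2 - 6*w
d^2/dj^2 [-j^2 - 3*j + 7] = -2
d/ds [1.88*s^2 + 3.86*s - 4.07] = 3.76*s + 3.86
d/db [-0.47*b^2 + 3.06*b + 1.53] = 3.06 - 0.94*b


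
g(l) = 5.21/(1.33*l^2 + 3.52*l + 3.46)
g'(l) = 5.21*(-2.66*l - 3.52)/(1.33*l^2 + 3.52*l + 3.46)^2 = (-13.8586*l - 18.3392)/(1.33*l^2 + 3.52*l + 3.46)^2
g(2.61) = 0.24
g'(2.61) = -0.12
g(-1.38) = 4.59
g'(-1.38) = 0.61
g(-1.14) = 4.43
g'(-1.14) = -1.84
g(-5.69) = 0.20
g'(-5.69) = 0.09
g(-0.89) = 3.77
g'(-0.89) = -3.15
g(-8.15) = 0.08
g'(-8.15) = 0.02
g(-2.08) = 2.75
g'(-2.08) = 2.93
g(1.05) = 0.60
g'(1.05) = -0.44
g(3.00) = 0.20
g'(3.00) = -0.09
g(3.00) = 0.20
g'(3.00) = -0.09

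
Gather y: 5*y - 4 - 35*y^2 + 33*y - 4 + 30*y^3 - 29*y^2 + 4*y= 30*y^3 - 64*y^2 + 42*y - 8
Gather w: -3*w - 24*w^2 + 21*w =-24*w^2 + 18*w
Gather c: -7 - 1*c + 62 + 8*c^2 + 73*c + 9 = 8*c^2 + 72*c + 64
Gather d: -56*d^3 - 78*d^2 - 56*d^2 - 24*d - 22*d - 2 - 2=-56*d^3 - 134*d^2 - 46*d - 4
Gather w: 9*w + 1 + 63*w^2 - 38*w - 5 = 63*w^2 - 29*w - 4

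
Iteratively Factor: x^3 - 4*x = (x - 2)*(x^2 + 2*x) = x*(x - 2)*(x + 2)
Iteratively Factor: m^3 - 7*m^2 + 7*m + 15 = (m + 1)*(m^2 - 8*m + 15) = (m - 3)*(m + 1)*(m - 5)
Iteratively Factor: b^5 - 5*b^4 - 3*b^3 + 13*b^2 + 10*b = (b + 1)*(b^4 - 6*b^3 + 3*b^2 + 10*b) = (b - 5)*(b + 1)*(b^3 - b^2 - 2*b) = (b - 5)*(b - 2)*(b + 1)*(b^2 + b) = (b - 5)*(b - 2)*(b + 1)^2*(b)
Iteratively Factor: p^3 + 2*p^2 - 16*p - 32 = (p + 2)*(p^2 - 16) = (p - 4)*(p + 2)*(p + 4)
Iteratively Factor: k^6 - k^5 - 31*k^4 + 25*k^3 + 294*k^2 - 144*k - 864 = (k + 3)*(k^5 - 4*k^4 - 19*k^3 + 82*k^2 + 48*k - 288) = (k - 3)*(k + 3)*(k^4 - k^3 - 22*k^2 + 16*k + 96) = (k - 4)*(k - 3)*(k + 3)*(k^3 + 3*k^2 - 10*k - 24) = (k - 4)*(k - 3)*(k + 3)*(k + 4)*(k^2 - k - 6) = (k - 4)*(k - 3)^2*(k + 3)*(k + 4)*(k + 2)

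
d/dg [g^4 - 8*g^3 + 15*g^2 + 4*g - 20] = 4*g^3 - 24*g^2 + 30*g + 4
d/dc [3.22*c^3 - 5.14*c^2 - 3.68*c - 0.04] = 9.66*c^2 - 10.28*c - 3.68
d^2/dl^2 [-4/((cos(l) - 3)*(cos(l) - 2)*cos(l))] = 4*(136*(1 - cos(l)^2)^2/cos(l)^3 - 12*sin(l)^6/cos(l)^3 - 3*cos(l)^3 - 55*cos(l)^2 + 180*tan(l)^2 + 170 + 86/cos(l) - 196/cos(l)^3)/((cos(l) - 3)^3*(cos(l) - 2)^3)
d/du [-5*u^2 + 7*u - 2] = 7 - 10*u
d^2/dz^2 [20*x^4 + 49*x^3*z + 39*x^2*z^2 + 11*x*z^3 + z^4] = 78*x^2 + 66*x*z + 12*z^2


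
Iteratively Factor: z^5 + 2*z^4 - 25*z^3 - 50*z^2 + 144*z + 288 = (z - 4)*(z^4 + 6*z^3 - z^2 - 54*z - 72) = (z - 4)*(z + 2)*(z^3 + 4*z^2 - 9*z - 36) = (z - 4)*(z - 3)*(z + 2)*(z^2 + 7*z + 12) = (z - 4)*(z - 3)*(z + 2)*(z + 3)*(z + 4)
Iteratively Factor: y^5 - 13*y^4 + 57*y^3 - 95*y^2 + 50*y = (y - 5)*(y^4 - 8*y^3 + 17*y^2 - 10*y) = (y - 5)*(y - 1)*(y^3 - 7*y^2 + 10*y) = (y - 5)^2*(y - 1)*(y^2 - 2*y) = (y - 5)^2*(y - 2)*(y - 1)*(y)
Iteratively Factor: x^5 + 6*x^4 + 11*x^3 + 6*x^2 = (x + 2)*(x^4 + 4*x^3 + 3*x^2) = x*(x + 2)*(x^3 + 4*x^2 + 3*x) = x*(x + 1)*(x + 2)*(x^2 + 3*x) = x*(x + 1)*(x + 2)*(x + 3)*(x)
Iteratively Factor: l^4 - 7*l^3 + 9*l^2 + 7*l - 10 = (l + 1)*(l^3 - 8*l^2 + 17*l - 10) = (l - 1)*(l + 1)*(l^2 - 7*l + 10) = (l - 2)*(l - 1)*(l + 1)*(l - 5)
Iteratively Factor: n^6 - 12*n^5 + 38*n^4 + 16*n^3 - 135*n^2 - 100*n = (n - 4)*(n^5 - 8*n^4 + 6*n^3 + 40*n^2 + 25*n) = (n - 4)*(n + 1)*(n^4 - 9*n^3 + 15*n^2 + 25*n) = (n - 5)*(n - 4)*(n + 1)*(n^3 - 4*n^2 - 5*n) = (n - 5)*(n - 4)*(n + 1)^2*(n^2 - 5*n) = (n - 5)^2*(n - 4)*(n + 1)^2*(n)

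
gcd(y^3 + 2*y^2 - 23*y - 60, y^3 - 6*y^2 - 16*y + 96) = y + 4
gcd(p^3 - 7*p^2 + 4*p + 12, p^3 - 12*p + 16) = p - 2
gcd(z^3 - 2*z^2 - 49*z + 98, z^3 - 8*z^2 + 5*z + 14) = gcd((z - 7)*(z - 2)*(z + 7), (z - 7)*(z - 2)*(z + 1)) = z^2 - 9*z + 14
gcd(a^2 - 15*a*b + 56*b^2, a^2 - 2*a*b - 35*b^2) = a - 7*b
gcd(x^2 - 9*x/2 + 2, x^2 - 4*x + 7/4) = x - 1/2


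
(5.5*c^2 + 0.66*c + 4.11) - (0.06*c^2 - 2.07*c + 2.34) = 5.44*c^2 + 2.73*c + 1.77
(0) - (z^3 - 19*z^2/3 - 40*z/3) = -z^3 + 19*z^2/3 + 40*z/3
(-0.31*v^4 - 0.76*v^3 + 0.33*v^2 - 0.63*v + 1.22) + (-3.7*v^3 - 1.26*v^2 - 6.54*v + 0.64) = -0.31*v^4 - 4.46*v^3 - 0.93*v^2 - 7.17*v + 1.86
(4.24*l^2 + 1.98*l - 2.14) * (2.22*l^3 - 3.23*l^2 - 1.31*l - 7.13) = 9.4128*l^5 - 9.2996*l^4 - 16.7006*l^3 - 25.9128*l^2 - 11.314*l + 15.2582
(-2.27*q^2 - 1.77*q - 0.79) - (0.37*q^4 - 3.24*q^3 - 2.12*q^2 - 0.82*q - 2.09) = -0.37*q^4 + 3.24*q^3 - 0.15*q^2 - 0.95*q + 1.3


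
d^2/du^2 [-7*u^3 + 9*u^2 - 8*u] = 18 - 42*u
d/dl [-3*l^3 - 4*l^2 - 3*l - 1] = -9*l^2 - 8*l - 3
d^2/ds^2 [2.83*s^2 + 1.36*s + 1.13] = 5.66000000000000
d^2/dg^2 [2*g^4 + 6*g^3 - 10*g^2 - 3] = 24*g^2 + 36*g - 20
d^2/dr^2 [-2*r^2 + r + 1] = -4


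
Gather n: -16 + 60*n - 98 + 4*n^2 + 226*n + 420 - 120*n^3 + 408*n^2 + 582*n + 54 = -120*n^3 + 412*n^2 + 868*n + 360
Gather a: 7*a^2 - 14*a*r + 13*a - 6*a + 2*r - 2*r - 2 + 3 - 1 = 7*a^2 + a*(7 - 14*r)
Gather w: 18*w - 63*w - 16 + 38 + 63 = 85 - 45*w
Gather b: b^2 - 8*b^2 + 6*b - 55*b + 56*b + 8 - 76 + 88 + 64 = -7*b^2 + 7*b + 84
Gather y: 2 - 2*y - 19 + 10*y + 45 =8*y + 28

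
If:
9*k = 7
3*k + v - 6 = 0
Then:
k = 7/9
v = 11/3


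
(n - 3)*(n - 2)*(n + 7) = n^3 + 2*n^2 - 29*n + 42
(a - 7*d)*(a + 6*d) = a^2 - a*d - 42*d^2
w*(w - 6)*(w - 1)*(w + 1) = w^4 - 6*w^3 - w^2 + 6*w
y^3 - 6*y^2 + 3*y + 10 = (y - 5)*(y - 2)*(y + 1)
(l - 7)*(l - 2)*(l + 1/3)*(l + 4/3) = l^4 - 22*l^3/3 - 5*l^2/9 + 58*l/3 + 56/9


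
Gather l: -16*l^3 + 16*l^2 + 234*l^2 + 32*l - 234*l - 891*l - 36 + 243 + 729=-16*l^3 + 250*l^2 - 1093*l + 936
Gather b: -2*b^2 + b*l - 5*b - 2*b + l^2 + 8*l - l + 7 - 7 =-2*b^2 + b*(l - 7) + l^2 + 7*l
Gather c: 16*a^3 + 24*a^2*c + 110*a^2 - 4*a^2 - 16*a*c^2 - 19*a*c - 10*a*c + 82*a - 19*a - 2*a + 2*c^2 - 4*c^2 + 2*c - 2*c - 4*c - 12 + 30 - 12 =16*a^3 + 106*a^2 + 61*a + c^2*(-16*a - 2) + c*(24*a^2 - 29*a - 4) + 6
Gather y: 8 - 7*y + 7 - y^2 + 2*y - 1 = -y^2 - 5*y + 14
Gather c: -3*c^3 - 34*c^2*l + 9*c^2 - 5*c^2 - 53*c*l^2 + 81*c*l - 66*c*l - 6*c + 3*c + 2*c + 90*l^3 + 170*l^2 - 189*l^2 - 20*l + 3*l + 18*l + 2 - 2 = -3*c^3 + c^2*(4 - 34*l) + c*(-53*l^2 + 15*l - 1) + 90*l^3 - 19*l^2 + l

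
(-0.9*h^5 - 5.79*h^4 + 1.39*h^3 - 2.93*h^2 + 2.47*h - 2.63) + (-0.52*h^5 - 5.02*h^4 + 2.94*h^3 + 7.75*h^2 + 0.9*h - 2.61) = -1.42*h^5 - 10.81*h^4 + 4.33*h^3 + 4.82*h^2 + 3.37*h - 5.24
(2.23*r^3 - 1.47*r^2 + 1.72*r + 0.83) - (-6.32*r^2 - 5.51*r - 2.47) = 2.23*r^3 + 4.85*r^2 + 7.23*r + 3.3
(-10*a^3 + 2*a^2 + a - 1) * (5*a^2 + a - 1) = -50*a^5 + 17*a^3 - 6*a^2 - 2*a + 1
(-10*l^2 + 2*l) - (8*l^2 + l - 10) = -18*l^2 + l + 10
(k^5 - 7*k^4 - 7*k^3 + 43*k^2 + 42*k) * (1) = k^5 - 7*k^4 - 7*k^3 + 43*k^2 + 42*k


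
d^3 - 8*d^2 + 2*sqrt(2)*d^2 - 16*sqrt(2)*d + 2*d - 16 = (d - 8)*(d + sqrt(2))^2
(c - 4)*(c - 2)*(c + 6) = c^3 - 28*c + 48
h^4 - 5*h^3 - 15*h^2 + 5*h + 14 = (h - 7)*(h - 1)*(h + 1)*(h + 2)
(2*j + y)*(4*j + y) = 8*j^2 + 6*j*y + y^2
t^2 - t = t*(t - 1)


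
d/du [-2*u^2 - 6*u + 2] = -4*u - 6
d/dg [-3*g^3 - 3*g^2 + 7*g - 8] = -9*g^2 - 6*g + 7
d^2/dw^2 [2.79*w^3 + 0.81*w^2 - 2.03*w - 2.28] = 16.74*w + 1.62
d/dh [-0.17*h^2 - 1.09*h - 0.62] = -0.34*h - 1.09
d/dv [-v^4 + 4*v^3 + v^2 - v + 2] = -4*v^3 + 12*v^2 + 2*v - 1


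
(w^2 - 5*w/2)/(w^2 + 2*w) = (w - 5/2)/(w + 2)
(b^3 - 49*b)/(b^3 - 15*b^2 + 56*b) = (b + 7)/(b - 8)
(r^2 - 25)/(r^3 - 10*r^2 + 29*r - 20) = (r + 5)/(r^2 - 5*r + 4)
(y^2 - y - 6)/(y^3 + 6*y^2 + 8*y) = (y - 3)/(y*(y + 4))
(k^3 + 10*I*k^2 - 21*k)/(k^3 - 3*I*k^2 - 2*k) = (-k^2 - 10*I*k + 21)/(-k^2 + 3*I*k + 2)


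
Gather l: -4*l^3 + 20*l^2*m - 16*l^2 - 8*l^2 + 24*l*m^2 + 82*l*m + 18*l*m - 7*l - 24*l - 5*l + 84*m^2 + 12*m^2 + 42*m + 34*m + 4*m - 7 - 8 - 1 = -4*l^3 + l^2*(20*m - 24) + l*(24*m^2 + 100*m - 36) + 96*m^2 + 80*m - 16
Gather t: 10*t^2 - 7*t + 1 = 10*t^2 - 7*t + 1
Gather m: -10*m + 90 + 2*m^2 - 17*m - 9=2*m^2 - 27*m + 81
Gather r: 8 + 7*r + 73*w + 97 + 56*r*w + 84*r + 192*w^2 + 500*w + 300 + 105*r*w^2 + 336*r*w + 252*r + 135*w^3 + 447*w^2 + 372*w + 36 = r*(105*w^2 + 392*w + 343) + 135*w^3 + 639*w^2 + 945*w + 441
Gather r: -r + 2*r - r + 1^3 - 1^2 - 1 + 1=0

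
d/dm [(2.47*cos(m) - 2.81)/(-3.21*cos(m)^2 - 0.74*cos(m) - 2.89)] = (-7.9287*cos(m)^2 + 18.0402*cos(m) + 9.2177)*sin(m)/(10.3041*cos(m)^4 + 4.7508*cos(m)^3 + 19.1014*cos(m)^2 + 4.2772*cos(m) + 8.3521)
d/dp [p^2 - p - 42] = 2*p - 1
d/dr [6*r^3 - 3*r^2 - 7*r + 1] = 18*r^2 - 6*r - 7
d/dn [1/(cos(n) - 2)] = sin(n)/(cos(n) - 2)^2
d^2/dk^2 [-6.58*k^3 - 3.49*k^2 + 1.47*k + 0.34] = -39.48*k - 6.98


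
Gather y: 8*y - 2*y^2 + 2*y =-2*y^2 + 10*y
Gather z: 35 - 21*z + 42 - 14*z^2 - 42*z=-14*z^2 - 63*z + 77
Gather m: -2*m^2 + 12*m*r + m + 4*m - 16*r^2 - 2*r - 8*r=-2*m^2 + m*(12*r + 5) - 16*r^2 - 10*r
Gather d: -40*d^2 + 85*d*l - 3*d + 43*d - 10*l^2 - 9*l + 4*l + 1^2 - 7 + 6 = -40*d^2 + d*(85*l + 40) - 10*l^2 - 5*l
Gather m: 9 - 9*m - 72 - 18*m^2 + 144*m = -18*m^2 + 135*m - 63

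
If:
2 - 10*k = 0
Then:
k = 1/5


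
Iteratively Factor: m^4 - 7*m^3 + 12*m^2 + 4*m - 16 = (m + 1)*(m^3 - 8*m^2 + 20*m - 16) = (m - 2)*(m + 1)*(m^2 - 6*m + 8) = (m - 4)*(m - 2)*(m + 1)*(m - 2)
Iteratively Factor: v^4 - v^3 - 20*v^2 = (v)*(v^3 - v^2 - 20*v) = v^2*(v^2 - v - 20) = v^2*(v + 4)*(v - 5)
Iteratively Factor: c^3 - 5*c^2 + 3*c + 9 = (c + 1)*(c^2 - 6*c + 9) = (c - 3)*(c + 1)*(c - 3)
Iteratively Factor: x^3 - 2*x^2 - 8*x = (x)*(x^2 - 2*x - 8) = x*(x - 4)*(x + 2)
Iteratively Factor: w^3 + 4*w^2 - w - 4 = (w - 1)*(w^2 + 5*w + 4) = (w - 1)*(w + 4)*(w + 1)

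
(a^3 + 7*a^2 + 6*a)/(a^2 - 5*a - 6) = a*(a + 6)/(a - 6)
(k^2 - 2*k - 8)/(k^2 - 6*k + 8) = (k + 2)/(k - 2)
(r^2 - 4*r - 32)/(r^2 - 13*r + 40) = (r + 4)/(r - 5)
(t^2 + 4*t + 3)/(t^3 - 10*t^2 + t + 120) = (t + 1)/(t^2 - 13*t + 40)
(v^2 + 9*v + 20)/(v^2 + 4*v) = (v + 5)/v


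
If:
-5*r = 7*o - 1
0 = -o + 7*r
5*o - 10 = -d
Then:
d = 505/54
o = 7/54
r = 1/54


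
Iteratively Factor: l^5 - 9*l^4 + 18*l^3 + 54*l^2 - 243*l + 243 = (l + 3)*(l^4 - 12*l^3 + 54*l^2 - 108*l + 81) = (l - 3)*(l + 3)*(l^3 - 9*l^2 + 27*l - 27) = (l - 3)^2*(l + 3)*(l^2 - 6*l + 9) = (l - 3)^3*(l + 3)*(l - 3)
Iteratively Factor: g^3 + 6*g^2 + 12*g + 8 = (g + 2)*(g^2 + 4*g + 4) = (g + 2)^2*(g + 2)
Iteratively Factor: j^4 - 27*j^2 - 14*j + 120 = (j + 3)*(j^3 - 3*j^2 - 18*j + 40) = (j - 2)*(j + 3)*(j^2 - j - 20) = (j - 2)*(j + 3)*(j + 4)*(j - 5)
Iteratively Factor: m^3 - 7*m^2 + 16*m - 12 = (m - 2)*(m^2 - 5*m + 6) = (m - 3)*(m - 2)*(m - 2)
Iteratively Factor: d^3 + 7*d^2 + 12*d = (d)*(d^2 + 7*d + 12) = d*(d + 3)*(d + 4)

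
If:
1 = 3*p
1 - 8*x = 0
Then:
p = 1/3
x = 1/8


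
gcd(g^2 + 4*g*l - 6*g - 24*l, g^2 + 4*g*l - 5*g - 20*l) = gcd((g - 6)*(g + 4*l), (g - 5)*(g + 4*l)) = g + 4*l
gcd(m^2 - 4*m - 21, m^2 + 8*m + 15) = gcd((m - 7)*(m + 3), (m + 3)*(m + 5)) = m + 3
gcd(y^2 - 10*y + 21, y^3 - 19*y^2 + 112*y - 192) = y - 3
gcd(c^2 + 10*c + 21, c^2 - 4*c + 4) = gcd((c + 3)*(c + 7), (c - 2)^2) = 1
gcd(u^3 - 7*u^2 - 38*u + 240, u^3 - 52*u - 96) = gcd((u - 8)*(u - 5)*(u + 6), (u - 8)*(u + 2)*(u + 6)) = u^2 - 2*u - 48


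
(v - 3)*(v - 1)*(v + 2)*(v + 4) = v^4 + 2*v^3 - 13*v^2 - 14*v + 24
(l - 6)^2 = l^2 - 12*l + 36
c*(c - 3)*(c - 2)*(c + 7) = c^4 + 2*c^3 - 29*c^2 + 42*c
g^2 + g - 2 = (g - 1)*(g + 2)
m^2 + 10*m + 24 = (m + 4)*(m + 6)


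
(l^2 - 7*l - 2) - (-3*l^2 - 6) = 4*l^2 - 7*l + 4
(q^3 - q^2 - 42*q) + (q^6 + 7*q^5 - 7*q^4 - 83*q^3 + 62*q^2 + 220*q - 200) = q^6 + 7*q^5 - 7*q^4 - 82*q^3 + 61*q^2 + 178*q - 200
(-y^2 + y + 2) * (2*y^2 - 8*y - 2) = -2*y^4 + 10*y^3 - 2*y^2 - 18*y - 4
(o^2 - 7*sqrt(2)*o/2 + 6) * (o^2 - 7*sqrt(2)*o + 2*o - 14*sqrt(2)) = o^4 - 21*sqrt(2)*o^3/2 + 2*o^3 - 21*sqrt(2)*o^2 + 55*o^2 - 42*sqrt(2)*o + 110*o - 84*sqrt(2)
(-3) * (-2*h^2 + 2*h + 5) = 6*h^2 - 6*h - 15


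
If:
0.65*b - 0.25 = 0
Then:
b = 0.38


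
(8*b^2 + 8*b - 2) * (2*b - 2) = 16*b^3 - 20*b + 4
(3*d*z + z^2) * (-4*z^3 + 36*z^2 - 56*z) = -12*d*z^4 + 108*d*z^3 - 168*d*z^2 - 4*z^5 + 36*z^4 - 56*z^3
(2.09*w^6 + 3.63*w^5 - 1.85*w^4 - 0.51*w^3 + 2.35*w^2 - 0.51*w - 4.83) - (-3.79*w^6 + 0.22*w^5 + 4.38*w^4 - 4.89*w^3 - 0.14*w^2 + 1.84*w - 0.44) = 5.88*w^6 + 3.41*w^5 - 6.23*w^4 + 4.38*w^3 + 2.49*w^2 - 2.35*w - 4.39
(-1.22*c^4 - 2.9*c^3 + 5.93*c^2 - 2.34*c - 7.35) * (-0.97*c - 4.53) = 1.1834*c^5 + 8.3396*c^4 + 7.3849*c^3 - 24.5931*c^2 + 17.7297*c + 33.2955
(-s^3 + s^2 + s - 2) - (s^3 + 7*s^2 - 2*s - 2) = -2*s^3 - 6*s^2 + 3*s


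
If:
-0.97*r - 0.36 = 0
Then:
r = -0.37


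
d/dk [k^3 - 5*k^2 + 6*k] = 3*k^2 - 10*k + 6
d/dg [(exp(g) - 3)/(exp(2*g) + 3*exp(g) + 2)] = (-(exp(g) - 3)*(2*exp(g) + 3) + exp(2*g) + 3*exp(g) + 2)*exp(g)/(exp(2*g) + 3*exp(g) + 2)^2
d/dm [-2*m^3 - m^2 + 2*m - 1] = -6*m^2 - 2*m + 2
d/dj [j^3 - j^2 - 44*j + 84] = 3*j^2 - 2*j - 44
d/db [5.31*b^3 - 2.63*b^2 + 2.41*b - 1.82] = 15.93*b^2 - 5.26*b + 2.41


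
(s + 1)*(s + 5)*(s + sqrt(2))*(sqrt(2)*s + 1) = sqrt(2)*s^4 + 3*s^3 + 6*sqrt(2)*s^3 + 6*sqrt(2)*s^2 + 18*s^2 + 6*sqrt(2)*s + 15*s + 5*sqrt(2)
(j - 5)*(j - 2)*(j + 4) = j^3 - 3*j^2 - 18*j + 40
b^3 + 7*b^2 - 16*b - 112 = (b - 4)*(b + 4)*(b + 7)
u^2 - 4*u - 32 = (u - 8)*(u + 4)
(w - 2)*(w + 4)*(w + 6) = w^3 + 8*w^2 + 4*w - 48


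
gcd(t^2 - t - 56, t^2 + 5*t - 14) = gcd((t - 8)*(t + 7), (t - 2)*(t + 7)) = t + 7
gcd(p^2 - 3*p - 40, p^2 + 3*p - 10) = p + 5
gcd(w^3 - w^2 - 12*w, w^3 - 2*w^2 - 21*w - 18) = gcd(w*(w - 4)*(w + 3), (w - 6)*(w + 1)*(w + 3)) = w + 3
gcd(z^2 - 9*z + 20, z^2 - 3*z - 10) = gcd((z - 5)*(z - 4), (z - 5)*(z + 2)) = z - 5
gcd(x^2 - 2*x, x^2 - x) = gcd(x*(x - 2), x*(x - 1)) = x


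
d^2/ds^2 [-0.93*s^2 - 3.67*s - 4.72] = -1.86000000000000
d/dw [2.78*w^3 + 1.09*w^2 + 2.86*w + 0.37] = 8.34*w^2 + 2.18*w + 2.86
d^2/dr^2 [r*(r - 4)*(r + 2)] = 6*r - 4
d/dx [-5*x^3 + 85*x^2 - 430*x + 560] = -15*x^2 + 170*x - 430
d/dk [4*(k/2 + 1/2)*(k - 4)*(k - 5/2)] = 6*k^2 - 22*k + 7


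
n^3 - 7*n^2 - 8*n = n*(n - 8)*(n + 1)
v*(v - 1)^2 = v^3 - 2*v^2 + v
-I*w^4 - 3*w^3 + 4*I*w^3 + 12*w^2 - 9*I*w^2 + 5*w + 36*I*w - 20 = (w - 4)*(w - 5*I)*(w + I)*(-I*w + 1)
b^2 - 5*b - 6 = (b - 6)*(b + 1)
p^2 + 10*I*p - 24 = (p + 4*I)*(p + 6*I)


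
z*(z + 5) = z^2 + 5*z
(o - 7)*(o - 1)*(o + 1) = o^3 - 7*o^2 - o + 7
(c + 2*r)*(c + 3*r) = c^2 + 5*c*r + 6*r^2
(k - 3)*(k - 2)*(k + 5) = k^3 - 19*k + 30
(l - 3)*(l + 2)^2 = l^3 + l^2 - 8*l - 12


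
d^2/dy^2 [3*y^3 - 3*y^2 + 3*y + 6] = 18*y - 6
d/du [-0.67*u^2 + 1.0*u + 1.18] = 1.0 - 1.34*u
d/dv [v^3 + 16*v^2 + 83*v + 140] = 3*v^2 + 32*v + 83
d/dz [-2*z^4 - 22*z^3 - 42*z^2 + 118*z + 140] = -8*z^3 - 66*z^2 - 84*z + 118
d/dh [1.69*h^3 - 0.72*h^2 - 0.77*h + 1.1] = 5.07*h^2 - 1.44*h - 0.77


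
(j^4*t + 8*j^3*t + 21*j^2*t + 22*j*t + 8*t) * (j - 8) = j^5*t - 43*j^3*t - 146*j^2*t - 168*j*t - 64*t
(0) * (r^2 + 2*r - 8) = 0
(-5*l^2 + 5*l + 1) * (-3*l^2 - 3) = 15*l^4 - 15*l^3 + 12*l^2 - 15*l - 3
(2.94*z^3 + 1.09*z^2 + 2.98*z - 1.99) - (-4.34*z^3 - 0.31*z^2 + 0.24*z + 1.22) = 7.28*z^3 + 1.4*z^2 + 2.74*z - 3.21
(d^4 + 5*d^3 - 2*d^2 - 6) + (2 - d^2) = d^4 + 5*d^3 - 3*d^2 - 4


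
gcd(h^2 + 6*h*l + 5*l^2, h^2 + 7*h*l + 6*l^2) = h + l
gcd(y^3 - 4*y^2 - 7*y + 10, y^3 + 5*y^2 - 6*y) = y - 1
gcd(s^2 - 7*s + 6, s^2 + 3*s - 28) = 1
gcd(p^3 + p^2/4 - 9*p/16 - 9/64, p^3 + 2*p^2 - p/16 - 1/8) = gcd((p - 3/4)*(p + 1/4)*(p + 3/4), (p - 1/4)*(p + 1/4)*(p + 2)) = p + 1/4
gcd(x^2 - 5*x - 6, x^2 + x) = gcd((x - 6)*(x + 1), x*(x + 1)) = x + 1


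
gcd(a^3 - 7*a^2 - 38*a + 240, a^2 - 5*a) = a - 5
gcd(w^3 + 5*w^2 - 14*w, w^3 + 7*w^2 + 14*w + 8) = 1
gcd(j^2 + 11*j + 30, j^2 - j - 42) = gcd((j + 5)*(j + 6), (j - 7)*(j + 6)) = j + 6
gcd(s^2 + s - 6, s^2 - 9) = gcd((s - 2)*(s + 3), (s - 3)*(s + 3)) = s + 3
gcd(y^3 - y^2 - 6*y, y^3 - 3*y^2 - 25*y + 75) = y - 3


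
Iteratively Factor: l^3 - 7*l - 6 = (l + 2)*(l^2 - 2*l - 3) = (l + 1)*(l + 2)*(l - 3)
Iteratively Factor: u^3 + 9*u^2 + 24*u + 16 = (u + 1)*(u^2 + 8*u + 16) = (u + 1)*(u + 4)*(u + 4)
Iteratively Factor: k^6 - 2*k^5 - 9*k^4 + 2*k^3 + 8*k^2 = (k)*(k^5 - 2*k^4 - 9*k^3 + 2*k^2 + 8*k) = k*(k - 4)*(k^4 + 2*k^3 - k^2 - 2*k) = k^2*(k - 4)*(k^3 + 2*k^2 - k - 2) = k^2*(k - 4)*(k + 2)*(k^2 - 1) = k^2*(k - 4)*(k - 1)*(k + 2)*(k + 1)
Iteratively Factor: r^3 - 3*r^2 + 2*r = (r - 2)*(r^2 - r) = (r - 2)*(r - 1)*(r)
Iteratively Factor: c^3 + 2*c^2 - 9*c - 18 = (c + 3)*(c^2 - c - 6) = (c - 3)*(c + 3)*(c + 2)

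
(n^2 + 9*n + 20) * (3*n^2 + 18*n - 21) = 3*n^4 + 45*n^3 + 201*n^2 + 171*n - 420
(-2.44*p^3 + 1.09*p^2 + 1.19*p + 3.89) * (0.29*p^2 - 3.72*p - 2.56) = -0.7076*p^5 + 9.3929*p^4 + 2.5367*p^3 - 6.0891*p^2 - 17.5172*p - 9.9584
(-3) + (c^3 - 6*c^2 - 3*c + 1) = c^3 - 6*c^2 - 3*c - 2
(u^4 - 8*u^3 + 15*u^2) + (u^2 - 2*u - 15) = u^4 - 8*u^3 + 16*u^2 - 2*u - 15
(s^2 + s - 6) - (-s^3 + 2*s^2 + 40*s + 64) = s^3 - s^2 - 39*s - 70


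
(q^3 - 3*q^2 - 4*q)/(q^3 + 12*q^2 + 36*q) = (q^2 - 3*q - 4)/(q^2 + 12*q + 36)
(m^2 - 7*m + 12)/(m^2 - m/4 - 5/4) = 4*(-m^2 + 7*m - 12)/(-4*m^2 + m + 5)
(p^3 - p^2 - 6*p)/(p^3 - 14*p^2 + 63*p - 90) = p*(p + 2)/(p^2 - 11*p + 30)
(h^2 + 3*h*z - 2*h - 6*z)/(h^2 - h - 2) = (h + 3*z)/(h + 1)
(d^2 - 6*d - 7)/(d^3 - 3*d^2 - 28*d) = (d + 1)/(d*(d + 4))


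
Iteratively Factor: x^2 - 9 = (x - 3)*(x + 3)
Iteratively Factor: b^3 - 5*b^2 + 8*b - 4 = (b - 1)*(b^2 - 4*b + 4) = (b - 2)*(b - 1)*(b - 2)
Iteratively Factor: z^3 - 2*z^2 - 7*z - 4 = (z - 4)*(z^2 + 2*z + 1) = (z - 4)*(z + 1)*(z + 1)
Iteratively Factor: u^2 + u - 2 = (u + 2)*(u - 1)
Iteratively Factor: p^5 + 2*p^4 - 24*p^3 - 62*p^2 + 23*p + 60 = (p + 3)*(p^4 - p^3 - 21*p^2 + p + 20) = (p - 1)*(p + 3)*(p^3 - 21*p - 20) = (p - 1)*(p + 3)*(p + 4)*(p^2 - 4*p - 5) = (p - 1)*(p + 1)*(p + 3)*(p + 4)*(p - 5)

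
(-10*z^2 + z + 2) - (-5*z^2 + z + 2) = -5*z^2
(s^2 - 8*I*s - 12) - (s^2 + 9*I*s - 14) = -17*I*s + 2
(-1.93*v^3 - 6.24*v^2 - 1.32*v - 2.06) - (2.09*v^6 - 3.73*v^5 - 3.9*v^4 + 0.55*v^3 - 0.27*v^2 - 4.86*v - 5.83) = -2.09*v^6 + 3.73*v^5 + 3.9*v^4 - 2.48*v^3 - 5.97*v^2 + 3.54*v + 3.77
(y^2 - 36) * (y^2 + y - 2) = y^4 + y^3 - 38*y^2 - 36*y + 72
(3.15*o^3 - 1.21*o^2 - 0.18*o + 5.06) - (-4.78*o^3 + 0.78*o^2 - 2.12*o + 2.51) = 7.93*o^3 - 1.99*o^2 + 1.94*o + 2.55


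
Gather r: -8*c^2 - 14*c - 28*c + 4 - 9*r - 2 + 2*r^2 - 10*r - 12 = -8*c^2 - 42*c + 2*r^2 - 19*r - 10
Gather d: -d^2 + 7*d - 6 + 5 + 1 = -d^2 + 7*d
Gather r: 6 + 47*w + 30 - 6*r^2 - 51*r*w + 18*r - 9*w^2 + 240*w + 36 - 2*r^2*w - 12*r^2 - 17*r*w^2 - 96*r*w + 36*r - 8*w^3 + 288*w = r^2*(-2*w - 18) + r*(-17*w^2 - 147*w + 54) - 8*w^3 - 9*w^2 + 575*w + 72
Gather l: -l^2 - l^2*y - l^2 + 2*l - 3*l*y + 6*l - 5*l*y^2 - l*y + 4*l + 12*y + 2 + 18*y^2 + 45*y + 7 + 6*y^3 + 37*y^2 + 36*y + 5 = l^2*(-y - 2) + l*(-5*y^2 - 4*y + 12) + 6*y^3 + 55*y^2 + 93*y + 14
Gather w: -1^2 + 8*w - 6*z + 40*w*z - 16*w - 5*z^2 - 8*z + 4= w*(40*z - 8) - 5*z^2 - 14*z + 3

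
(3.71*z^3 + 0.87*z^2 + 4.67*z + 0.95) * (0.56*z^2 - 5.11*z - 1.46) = 2.0776*z^5 - 18.4709*z^4 - 7.2471*z^3 - 24.6019*z^2 - 11.6727*z - 1.387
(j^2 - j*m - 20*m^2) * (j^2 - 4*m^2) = j^4 - j^3*m - 24*j^2*m^2 + 4*j*m^3 + 80*m^4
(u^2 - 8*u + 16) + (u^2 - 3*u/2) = 2*u^2 - 19*u/2 + 16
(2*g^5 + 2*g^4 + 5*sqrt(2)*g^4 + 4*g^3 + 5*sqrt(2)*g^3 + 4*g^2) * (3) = 6*g^5 + 6*g^4 + 15*sqrt(2)*g^4 + 12*g^3 + 15*sqrt(2)*g^3 + 12*g^2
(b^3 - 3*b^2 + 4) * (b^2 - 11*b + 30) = b^5 - 14*b^4 + 63*b^3 - 86*b^2 - 44*b + 120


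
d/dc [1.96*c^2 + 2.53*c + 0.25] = 3.92*c + 2.53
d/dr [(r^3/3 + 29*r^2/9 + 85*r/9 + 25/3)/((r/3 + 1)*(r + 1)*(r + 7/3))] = 2*(-15*r^2 - 54*r - 55)/(9*r^4 + 60*r^3 + 142*r^2 + 140*r + 49)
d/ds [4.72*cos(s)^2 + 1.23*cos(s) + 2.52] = -(9.44*cos(s) + 1.23)*sin(s)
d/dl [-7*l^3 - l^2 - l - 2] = -21*l^2 - 2*l - 1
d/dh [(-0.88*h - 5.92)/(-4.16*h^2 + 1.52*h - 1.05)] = (-3.6608*h^2 - 49.2544*h + 9.9224)/(17.3056*h^4 - 12.6464*h^3 + 11.0464*h^2 - 3.192*h + 1.1025)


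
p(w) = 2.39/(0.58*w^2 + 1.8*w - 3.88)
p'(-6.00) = 0.32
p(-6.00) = 0.39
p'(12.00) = -0.00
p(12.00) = 0.02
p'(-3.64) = 0.77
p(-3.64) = -0.87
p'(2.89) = -0.32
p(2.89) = 0.39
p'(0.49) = -0.69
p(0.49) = -0.84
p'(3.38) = -0.18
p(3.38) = 0.27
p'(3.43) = -0.17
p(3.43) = 0.26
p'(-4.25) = 6.74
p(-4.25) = -2.27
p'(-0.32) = -0.18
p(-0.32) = -0.54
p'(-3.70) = 0.88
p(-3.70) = -0.92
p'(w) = 2.39*(-1.16*w - 1.8)/(0.58*w^2 + 1.8*w - 3.88)^2 = (-2.7724*w - 4.302)/(0.58*w^2 + 1.8*w - 3.88)^2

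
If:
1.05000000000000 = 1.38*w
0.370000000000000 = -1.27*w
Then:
No Solution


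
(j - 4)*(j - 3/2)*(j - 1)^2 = j^4 - 15*j^3/2 + 18*j^2 - 35*j/2 + 6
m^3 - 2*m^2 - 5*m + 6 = (m - 3)*(m - 1)*(m + 2)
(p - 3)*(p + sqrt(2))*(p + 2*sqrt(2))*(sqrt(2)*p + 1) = sqrt(2)*p^4 - 3*sqrt(2)*p^3 + 7*p^3 - 21*p^2 + 7*sqrt(2)*p^2 - 21*sqrt(2)*p + 4*p - 12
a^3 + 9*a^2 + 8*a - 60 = (a - 2)*(a + 5)*(a + 6)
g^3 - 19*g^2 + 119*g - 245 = (g - 7)^2*(g - 5)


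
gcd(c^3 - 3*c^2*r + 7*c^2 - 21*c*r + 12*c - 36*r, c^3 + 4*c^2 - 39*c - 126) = c + 3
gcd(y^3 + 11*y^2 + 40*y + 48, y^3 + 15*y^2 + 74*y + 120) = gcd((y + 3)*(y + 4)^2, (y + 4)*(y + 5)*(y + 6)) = y + 4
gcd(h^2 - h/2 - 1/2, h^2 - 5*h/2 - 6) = 1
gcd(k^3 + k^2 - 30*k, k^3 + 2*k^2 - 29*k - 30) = k^2 + k - 30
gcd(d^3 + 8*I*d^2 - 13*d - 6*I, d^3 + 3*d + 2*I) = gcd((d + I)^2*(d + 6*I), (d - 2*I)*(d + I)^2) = d^2 + 2*I*d - 1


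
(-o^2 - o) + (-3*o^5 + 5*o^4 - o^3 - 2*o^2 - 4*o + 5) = -3*o^5 + 5*o^4 - o^3 - 3*o^2 - 5*o + 5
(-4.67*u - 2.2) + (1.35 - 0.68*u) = -5.35*u - 0.85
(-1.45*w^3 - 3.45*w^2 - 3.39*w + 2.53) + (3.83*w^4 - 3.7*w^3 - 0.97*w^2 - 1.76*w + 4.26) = 3.83*w^4 - 5.15*w^3 - 4.42*w^2 - 5.15*w + 6.79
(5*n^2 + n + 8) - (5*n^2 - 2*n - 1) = 3*n + 9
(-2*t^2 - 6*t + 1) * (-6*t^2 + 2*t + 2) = 12*t^4 + 32*t^3 - 22*t^2 - 10*t + 2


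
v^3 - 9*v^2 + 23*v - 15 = (v - 5)*(v - 3)*(v - 1)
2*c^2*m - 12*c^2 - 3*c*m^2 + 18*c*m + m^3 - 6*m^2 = (-2*c + m)*(-c + m)*(m - 6)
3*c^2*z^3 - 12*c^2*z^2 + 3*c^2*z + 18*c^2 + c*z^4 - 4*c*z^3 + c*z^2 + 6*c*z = (3*c + z)*(z - 3)*(z - 2)*(c*z + c)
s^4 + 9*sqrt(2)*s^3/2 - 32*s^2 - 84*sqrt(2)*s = s*(s - 7*sqrt(2)/2)*(s + 2*sqrt(2))*(s + 6*sqrt(2))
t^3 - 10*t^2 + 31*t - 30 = (t - 5)*(t - 3)*(t - 2)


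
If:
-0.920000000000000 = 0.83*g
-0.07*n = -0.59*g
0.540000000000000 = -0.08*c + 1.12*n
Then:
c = -137.55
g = -1.11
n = -9.34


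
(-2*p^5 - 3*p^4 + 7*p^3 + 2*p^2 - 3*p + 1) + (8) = -2*p^5 - 3*p^4 + 7*p^3 + 2*p^2 - 3*p + 9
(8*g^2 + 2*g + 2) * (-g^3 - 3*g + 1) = -8*g^5 - 2*g^4 - 26*g^3 + 2*g^2 - 4*g + 2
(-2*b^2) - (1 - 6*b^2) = 4*b^2 - 1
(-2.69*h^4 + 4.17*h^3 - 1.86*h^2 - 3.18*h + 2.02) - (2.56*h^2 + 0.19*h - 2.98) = -2.69*h^4 + 4.17*h^3 - 4.42*h^2 - 3.37*h + 5.0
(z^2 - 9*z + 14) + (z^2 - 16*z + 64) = 2*z^2 - 25*z + 78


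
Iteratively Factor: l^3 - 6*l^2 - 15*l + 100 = (l + 4)*(l^2 - 10*l + 25) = (l - 5)*(l + 4)*(l - 5)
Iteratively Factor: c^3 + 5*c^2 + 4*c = (c + 1)*(c^2 + 4*c) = (c + 1)*(c + 4)*(c)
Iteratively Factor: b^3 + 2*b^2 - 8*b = (b)*(b^2 + 2*b - 8) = b*(b - 2)*(b + 4)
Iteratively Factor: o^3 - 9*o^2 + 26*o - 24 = (o - 2)*(o^2 - 7*o + 12) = (o - 3)*(o - 2)*(o - 4)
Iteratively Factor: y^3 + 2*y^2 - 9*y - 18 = (y - 3)*(y^2 + 5*y + 6) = (y - 3)*(y + 3)*(y + 2)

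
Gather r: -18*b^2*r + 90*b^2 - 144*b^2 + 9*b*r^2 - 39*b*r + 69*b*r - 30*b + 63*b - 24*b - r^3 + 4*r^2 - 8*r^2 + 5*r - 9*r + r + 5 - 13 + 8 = -54*b^2 + 9*b - r^3 + r^2*(9*b - 4) + r*(-18*b^2 + 30*b - 3)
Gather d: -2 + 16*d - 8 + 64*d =80*d - 10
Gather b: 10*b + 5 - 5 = 10*b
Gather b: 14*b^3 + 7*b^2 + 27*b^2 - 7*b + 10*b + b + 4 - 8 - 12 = 14*b^3 + 34*b^2 + 4*b - 16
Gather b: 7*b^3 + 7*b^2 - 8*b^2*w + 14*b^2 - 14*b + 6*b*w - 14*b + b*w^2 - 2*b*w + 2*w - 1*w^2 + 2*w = 7*b^3 + b^2*(21 - 8*w) + b*(w^2 + 4*w - 28) - w^2 + 4*w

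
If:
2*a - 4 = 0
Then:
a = 2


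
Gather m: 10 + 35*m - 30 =35*m - 20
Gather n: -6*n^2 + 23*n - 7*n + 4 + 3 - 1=-6*n^2 + 16*n + 6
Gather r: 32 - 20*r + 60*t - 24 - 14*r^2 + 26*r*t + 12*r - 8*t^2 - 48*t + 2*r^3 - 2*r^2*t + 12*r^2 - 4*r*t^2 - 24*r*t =2*r^3 + r^2*(-2*t - 2) + r*(-4*t^2 + 2*t - 8) - 8*t^2 + 12*t + 8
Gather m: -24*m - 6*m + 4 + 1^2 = 5 - 30*m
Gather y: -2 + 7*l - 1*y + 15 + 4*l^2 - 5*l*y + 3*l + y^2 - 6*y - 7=4*l^2 + 10*l + y^2 + y*(-5*l - 7) + 6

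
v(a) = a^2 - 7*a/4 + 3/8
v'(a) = 2*a - 7/4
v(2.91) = 3.75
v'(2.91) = 4.07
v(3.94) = 9.00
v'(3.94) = 6.13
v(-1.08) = 3.43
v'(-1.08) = -3.91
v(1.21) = -0.28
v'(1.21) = 0.67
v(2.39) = 1.90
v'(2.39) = 3.03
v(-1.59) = 5.69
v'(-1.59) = -4.93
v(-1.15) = 3.71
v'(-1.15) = -4.05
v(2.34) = 1.76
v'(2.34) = 2.93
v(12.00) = 123.38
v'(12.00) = 22.25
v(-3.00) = 14.62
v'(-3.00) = -7.75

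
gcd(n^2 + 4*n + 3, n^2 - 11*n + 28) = 1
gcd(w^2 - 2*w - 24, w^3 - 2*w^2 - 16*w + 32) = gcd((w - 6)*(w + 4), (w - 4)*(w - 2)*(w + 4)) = w + 4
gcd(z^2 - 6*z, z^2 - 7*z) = z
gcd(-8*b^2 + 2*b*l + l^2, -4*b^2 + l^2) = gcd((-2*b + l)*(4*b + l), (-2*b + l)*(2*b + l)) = 2*b - l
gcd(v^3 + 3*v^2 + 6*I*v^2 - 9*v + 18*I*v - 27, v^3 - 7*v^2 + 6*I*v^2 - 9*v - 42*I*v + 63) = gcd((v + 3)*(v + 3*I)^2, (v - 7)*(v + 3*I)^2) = v^2 + 6*I*v - 9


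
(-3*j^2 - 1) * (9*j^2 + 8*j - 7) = -27*j^4 - 24*j^3 + 12*j^2 - 8*j + 7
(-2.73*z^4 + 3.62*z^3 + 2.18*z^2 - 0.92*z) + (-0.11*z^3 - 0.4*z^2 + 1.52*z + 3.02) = -2.73*z^4 + 3.51*z^3 + 1.78*z^2 + 0.6*z + 3.02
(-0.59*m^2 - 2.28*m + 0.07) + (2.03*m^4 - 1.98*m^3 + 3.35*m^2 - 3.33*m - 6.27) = 2.03*m^4 - 1.98*m^3 + 2.76*m^2 - 5.61*m - 6.2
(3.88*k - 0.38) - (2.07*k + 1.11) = 1.81*k - 1.49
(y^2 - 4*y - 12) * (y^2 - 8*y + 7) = y^4 - 12*y^3 + 27*y^2 + 68*y - 84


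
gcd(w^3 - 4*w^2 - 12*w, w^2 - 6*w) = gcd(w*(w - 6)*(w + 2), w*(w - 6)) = w^2 - 6*w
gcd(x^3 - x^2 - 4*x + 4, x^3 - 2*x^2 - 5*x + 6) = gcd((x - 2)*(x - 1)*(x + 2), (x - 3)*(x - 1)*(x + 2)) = x^2 + x - 2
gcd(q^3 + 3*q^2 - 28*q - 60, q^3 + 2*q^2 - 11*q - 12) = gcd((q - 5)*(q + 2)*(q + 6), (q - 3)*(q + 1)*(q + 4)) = 1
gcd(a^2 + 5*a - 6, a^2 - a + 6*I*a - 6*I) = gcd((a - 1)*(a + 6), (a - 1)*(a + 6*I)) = a - 1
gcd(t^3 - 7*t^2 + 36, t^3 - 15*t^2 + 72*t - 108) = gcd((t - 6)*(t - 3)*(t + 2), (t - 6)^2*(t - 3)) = t^2 - 9*t + 18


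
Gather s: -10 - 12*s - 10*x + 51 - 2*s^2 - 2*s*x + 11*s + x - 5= -2*s^2 + s*(-2*x - 1) - 9*x + 36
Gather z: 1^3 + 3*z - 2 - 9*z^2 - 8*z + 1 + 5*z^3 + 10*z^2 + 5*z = 5*z^3 + z^2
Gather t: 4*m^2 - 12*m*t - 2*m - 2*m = 4*m^2 - 12*m*t - 4*m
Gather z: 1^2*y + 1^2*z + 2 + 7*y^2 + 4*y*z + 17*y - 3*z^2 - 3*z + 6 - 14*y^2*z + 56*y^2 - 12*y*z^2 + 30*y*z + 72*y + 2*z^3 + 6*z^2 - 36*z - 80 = 63*y^2 + 90*y + 2*z^3 + z^2*(3 - 12*y) + z*(-14*y^2 + 34*y - 38) - 72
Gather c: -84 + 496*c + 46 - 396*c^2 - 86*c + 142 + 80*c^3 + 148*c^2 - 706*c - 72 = 80*c^3 - 248*c^2 - 296*c + 32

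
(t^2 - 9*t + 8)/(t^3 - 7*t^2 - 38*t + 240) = (t - 1)/(t^2 + t - 30)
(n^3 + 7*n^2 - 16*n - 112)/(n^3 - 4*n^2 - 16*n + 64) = (n + 7)/(n - 4)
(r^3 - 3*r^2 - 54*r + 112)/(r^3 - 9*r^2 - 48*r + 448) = (r - 2)/(r - 8)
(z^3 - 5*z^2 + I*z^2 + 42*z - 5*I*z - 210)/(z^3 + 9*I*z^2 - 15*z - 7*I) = (z^2 - z*(5 + 6*I) + 30*I)/(z^2 + 2*I*z - 1)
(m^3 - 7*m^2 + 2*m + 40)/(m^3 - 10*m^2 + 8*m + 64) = (m - 5)/(m - 8)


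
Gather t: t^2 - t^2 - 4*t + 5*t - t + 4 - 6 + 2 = 0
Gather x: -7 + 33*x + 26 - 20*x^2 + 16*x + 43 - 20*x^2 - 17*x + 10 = -40*x^2 + 32*x + 72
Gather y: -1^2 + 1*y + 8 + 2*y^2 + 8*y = 2*y^2 + 9*y + 7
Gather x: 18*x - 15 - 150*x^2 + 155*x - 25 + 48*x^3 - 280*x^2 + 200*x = 48*x^3 - 430*x^2 + 373*x - 40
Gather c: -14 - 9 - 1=-24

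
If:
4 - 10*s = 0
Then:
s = 2/5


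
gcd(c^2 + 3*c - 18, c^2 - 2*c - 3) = c - 3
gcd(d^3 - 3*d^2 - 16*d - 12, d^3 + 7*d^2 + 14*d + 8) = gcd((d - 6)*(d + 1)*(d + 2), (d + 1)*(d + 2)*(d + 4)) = d^2 + 3*d + 2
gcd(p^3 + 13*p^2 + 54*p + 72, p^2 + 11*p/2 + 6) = p + 4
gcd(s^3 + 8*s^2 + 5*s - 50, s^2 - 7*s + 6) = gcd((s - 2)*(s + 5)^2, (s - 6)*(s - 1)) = 1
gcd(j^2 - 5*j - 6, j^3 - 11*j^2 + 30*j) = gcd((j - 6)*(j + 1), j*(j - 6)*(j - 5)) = j - 6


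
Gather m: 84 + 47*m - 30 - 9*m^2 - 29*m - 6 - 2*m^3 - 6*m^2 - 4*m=-2*m^3 - 15*m^2 + 14*m + 48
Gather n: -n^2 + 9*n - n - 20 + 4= -n^2 + 8*n - 16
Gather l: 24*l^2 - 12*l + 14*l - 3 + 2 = 24*l^2 + 2*l - 1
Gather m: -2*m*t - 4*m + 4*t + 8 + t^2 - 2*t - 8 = m*(-2*t - 4) + t^2 + 2*t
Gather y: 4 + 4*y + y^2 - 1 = y^2 + 4*y + 3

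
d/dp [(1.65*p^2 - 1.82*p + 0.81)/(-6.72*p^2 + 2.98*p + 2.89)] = (-7.3134*p^2 + 20.4234*p - 7.6736)/(45.1584*p^4 - 40.0512*p^3 - 29.9612*p^2 + 17.2244*p + 8.3521)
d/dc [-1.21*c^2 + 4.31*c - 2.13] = 4.31 - 2.42*c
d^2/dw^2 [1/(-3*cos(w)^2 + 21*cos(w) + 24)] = (-4*sin(w)^4 + 83*sin(w)^2 + 119*cos(w)/4 + 21*cos(3*w)/4 + 35)/(3*(sin(w)^2 + 7*cos(w) + 7)^3)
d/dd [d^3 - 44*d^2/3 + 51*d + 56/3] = 3*d^2 - 88*d/3 + 51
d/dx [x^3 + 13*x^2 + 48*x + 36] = 3*x^2 + 26*x + 48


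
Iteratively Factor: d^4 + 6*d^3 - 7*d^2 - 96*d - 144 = (d + 3)*(d^3 + 3*d^2 - 16*d - 48) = (d + 3)*(d + 4)*(d^2 - d - 12) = (d + 3)^2*(d + 4)*(d - 4)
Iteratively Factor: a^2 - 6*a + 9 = (a - 3)*(a - 3)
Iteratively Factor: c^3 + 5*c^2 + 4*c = (c + 1)*(c^2 + 4*c) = (c + 1)*(c + 4)*(c)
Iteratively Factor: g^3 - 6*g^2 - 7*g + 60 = (g - 4)*(g^2 - 2*g - 15) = (g - 4)*(g + 3)*(g - 5)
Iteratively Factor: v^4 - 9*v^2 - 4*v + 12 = (v - 1)*(v^3 + v^2 - 8*v - 12) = (v - 1)*(v + 2)*(v^2 - v - 6) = (v - 1)*(v + 2)^2*(v - 3)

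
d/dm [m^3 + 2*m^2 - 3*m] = 3*m^2 + 4*m - 3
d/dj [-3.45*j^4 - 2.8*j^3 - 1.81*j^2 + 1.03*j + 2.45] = -13.8*j^3 - 8.4*j^2 - 3.62*j + 1.03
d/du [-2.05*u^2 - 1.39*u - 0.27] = -4.1*u - 1.39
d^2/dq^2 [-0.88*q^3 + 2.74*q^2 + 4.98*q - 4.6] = 5.48 - 5.28*q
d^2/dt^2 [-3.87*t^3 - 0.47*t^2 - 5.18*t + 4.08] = -23.22*t - 0.94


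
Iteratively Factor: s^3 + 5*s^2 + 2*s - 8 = (s + 4)*(s^2 + s - 2) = (s - 1)*(s + 4)*(s + 2)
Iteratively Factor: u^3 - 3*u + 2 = (u - 1)*(u^2 + u - 2) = (u - 1)^2*(u + 2)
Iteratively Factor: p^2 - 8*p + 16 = (p - 4)*(p - 4)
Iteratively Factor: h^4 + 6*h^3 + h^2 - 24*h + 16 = (h - 1)*(h^3 + 7*h^2 + 8*h - 16) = (h - 1)^2*(h^2 + 8*h + 16) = (h - 1)^2*(h + 4)*(h + 4)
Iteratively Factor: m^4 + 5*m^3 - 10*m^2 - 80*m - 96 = (m + 4)*(m^3 + m^2 - 14*m - 24) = (m + 3)*(m + 4)*(m^2 - 2*m - 8) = (m + 2)*(m + 3)*(m + 4)*(m - 4)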